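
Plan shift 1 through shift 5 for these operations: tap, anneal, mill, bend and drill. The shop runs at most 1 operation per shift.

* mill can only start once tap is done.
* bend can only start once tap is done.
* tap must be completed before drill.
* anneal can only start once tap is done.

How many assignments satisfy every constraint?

Splitting on anneal: it can be shift 2 (6), shift 3 (6), shift 4 (6), shift 5 (6). Listing each branch's schedules as (tap, mill, bend, drill) by shift number:
anneal=shift 2: (1,3,4,5) (1,3,5,4) (1,4,3,5) (1,4,5,3) (1,5,3,4) (1,5,4,3) — 6.
anneal=shift 3: (1,2,4,5) (1,2,5,4) (1,4,2,5) (1,4,5,2) (1,5,2,4) (1,5,4,2) — 6.
anneal=shift 4: (1,2,3,5) (1,2,5,3) (1,3,2,5) (1,3,5,2) (1,5,2,3) (1,5,3,2) — 6.
anneal=shift 5: (1,2,3,4) (1,2,4,3) (1,3,2,4) (1,3,4,2) (1,4,2,3) (1,4,3,2) — 6.
Summing: 6 + 6 + 6 + 6 = 24.

24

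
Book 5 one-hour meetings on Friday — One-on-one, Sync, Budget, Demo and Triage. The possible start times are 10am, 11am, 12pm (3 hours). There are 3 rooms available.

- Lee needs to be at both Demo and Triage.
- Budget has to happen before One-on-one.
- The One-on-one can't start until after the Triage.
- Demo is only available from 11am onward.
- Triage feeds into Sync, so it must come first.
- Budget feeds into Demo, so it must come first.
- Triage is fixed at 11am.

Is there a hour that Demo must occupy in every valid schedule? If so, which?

Demo's window is 11am–12pm.
Triage is fixed at 11am, and Demo can't share a hour with Triage.
So Demo must be 12pm.

12pm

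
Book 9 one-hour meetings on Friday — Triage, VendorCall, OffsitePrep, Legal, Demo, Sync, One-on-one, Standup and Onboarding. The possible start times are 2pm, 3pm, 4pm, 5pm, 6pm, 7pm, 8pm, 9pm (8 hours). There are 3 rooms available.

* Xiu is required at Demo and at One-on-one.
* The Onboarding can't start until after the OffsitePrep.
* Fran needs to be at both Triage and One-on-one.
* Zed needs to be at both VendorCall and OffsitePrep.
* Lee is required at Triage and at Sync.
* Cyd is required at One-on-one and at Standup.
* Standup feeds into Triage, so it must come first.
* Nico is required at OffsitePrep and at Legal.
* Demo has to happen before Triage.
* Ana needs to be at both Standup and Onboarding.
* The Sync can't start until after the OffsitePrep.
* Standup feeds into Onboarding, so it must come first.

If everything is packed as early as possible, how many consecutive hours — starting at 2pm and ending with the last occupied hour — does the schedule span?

3

The precedence chain requires at least 2 distinct hours.
With at most 3 per hour and 9 meetings, at least 3 hours are needed.
3 works (last occupied hour: 4pm): for example Sync -> 4pm, Legal -> 4pm, Standup -> 2pm, Onboarding -> 3pm, Demo -> 2pm, Triage -> 3pm, VendorCall -> 3pm, One-on-one -> 4pm, OffsitePrep -> 2pm.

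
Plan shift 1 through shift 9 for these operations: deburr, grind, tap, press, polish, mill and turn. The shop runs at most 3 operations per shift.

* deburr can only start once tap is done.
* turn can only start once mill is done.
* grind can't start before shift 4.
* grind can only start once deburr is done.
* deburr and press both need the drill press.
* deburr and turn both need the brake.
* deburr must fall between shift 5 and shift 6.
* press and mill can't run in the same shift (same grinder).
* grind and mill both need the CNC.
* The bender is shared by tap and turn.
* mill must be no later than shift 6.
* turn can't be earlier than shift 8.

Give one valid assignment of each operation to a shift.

press in shift 2, turn in shift 8, deburr in shift 5, mill in shift 1, tap in shift 1, grind in shift 6, polish in shift 1

Checking: tap(shift 1) before deburr(shift 5); mill(shift 1) before turn(shift 8); deburr(shift 5) before grind(shift 6); deburr(shift 5) != press(shift 2); deburr(shift 5) != turn(shift 8); grind(shift 6) != mill(shift 1); tap(shift 1) != turn(shift 8); press(shift 2) != mill(shift 1); turn=shift 8 in [shift 8,shift 9]; grind=shift 6 in [shift 4,shift 9]; mill=shift 1 in [shift 1,shift 6]; deburr=shift 5 in [shift 5,shift 6]; max 3 per shift (cap 3).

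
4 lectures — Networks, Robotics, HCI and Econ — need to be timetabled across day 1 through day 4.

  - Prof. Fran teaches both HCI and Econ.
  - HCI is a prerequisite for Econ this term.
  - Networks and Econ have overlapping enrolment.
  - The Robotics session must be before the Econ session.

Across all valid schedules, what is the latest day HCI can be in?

day 3

Downstream work caps HCI at day 3.
HCI at day 3 is achievable: HCI -> day 3; Networks -> day 1; Robotics -> day 1; Econ -> day 4.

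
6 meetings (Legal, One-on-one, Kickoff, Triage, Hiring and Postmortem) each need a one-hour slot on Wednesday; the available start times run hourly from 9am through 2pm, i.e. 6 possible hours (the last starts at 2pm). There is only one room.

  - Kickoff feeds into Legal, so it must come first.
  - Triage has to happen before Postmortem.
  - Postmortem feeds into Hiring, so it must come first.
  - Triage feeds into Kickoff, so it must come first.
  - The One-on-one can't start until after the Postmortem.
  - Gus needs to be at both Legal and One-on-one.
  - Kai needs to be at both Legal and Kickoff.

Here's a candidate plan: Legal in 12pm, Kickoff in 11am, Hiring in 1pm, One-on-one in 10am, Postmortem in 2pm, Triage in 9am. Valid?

No. The One-on-one can't start until after the Postmortem is not satisfied.

Postmortem feeds into Hiring, so it must come first — violated.
Gus needs to be at both Legal and One-on-one — holds.
Triage feeds into Kickoff, so it must come first — holds.
Triage has to happen before Postmortem — holds.
Kickoff feeds into Legal, so it must come first — holds.
The One-on-one can't start until after the Postmortem — violated.
Kai needs to be at both Legal and Kickoff — holds.
There is only one room — holds.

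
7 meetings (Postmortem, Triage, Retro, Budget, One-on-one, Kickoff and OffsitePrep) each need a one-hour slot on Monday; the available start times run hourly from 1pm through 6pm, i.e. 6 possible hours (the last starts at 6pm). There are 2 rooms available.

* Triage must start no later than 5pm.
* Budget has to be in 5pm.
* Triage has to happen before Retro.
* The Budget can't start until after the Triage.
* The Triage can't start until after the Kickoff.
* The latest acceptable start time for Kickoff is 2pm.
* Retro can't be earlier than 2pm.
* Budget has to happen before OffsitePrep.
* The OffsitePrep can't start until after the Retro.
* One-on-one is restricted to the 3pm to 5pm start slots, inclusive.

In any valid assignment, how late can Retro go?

Retro is available from 2pm; precedence pushes Retro to at least 3pm; downstream work caps Retro at 5pm.
Retro at 5pm is achievable: Triage -> 2pm, OffsitePrep -> 6pm, One-on-one -> 3pm, Budget -> 5pm, Postmortem -> 1pm, Kickoff -> 1pm, Retro -> 5pm.

5pm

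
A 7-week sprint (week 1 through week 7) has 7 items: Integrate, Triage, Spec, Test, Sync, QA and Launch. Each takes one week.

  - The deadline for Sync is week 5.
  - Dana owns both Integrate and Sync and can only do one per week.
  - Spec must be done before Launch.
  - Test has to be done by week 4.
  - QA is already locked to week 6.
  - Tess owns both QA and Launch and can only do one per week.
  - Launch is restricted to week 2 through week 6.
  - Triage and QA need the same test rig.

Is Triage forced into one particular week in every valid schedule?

Triage can be week 1 (e.g. Integrate=week 2; Sync=week 1; Spec=week 1; Test=week 1; Triage=week 1; Launch=week 2; QA=week 6) or week 2 (e.g. Spec=week 1; Test=week 1; Triage=week 2; QA=week 6; Sync=week 1; Integrate=week 2; Launch=week 2).

No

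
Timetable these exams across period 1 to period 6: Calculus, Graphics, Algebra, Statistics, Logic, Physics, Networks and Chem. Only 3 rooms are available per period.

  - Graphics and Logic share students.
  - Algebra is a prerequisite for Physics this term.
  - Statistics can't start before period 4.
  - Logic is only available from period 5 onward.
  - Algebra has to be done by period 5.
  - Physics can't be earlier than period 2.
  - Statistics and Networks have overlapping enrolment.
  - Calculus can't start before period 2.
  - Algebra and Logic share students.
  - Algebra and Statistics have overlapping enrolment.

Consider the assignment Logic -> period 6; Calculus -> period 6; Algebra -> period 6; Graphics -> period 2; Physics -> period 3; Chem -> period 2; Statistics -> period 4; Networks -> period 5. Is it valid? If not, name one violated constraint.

No. Algebra has to be done by period 5 is not satisfied.

Algebra and Statistics have overlapping enrolment — holds.
Algebra has to be done by period 5 — violated.
Logic is only available from period 5 onward — holds.
Algebra is a prerequisite for Physics this term — violated.
Graphics and Logic share students — holds.
Algebra and Logic share students — violated.
Only 3 rooms are available per period — holds.
Physics can't be earlier than period 2 — holds.
Statistics can't start before period 4 — holds.
Calculus can't start before period 2 — holds.
Statistics and Networks have overlapping enrolment — holds.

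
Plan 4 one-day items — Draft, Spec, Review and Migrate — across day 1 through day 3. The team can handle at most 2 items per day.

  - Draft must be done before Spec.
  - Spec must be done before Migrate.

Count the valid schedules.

Enumerating: Draft -> day 1; Spec -> day 2; Migrate -> day 3; Review -> day 1 | Draft in day 1, Spec in day 2, Review in day 2, Migrate in day 3 | Migrate in day 3; Draft in day 1; Spec in day 2; Review in day 3.

3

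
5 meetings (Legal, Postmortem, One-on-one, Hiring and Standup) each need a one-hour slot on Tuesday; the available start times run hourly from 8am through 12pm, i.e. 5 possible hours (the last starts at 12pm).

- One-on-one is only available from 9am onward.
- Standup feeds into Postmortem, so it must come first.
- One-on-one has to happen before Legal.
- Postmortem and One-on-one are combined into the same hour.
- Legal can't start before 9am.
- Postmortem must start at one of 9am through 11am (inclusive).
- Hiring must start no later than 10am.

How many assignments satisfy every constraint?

30

Splitting on Legal: it can be 10am (3), 11am (9), 12pm (18). Listing each branch's schedules as (Postmortem, One-on-one, Hiring, Standup):
Legal=10am: (9am,9am,8am,8am) (9am,9am,9am,8am) (9am,9am,10am,8am) — 3.
Legal=11am: (9am,9am,8am,8am) (9am,9am,9am,8am) (9am,9am,10am,8am) (10am,10am,8am,8am) (10am,10am,8am,9am) (10am,10am,9am,8am) (10am,10am,9am,9am) (10am,10am,10am,8am) (10am,10am,10am,9am) — 9.
Legal=12pm: (9am,9am,8am,8am) (9am,9am,9am,8am) (9am,9am,10am,8am) (10am,10am,8am,8am) (10am,10am,8am,9am) (10am,10am,9am,8am) (10am,10am,9am,9am) (10am,10am,10am,8am) (10am,10am,10am,9am) (11am,11am,8am,8am) (11am,11am,8am,9am) (11am,11am,8am,10am) (11am,11am,9am,8am) (11am,11am,9am,9am) (11am,11am,9am,10am) (11am,11am,10am,8am) (11am,11am,10am,9am) (11am,11am,10am,10am) — 18.
Summing: 3 + 9 + 18 = 30.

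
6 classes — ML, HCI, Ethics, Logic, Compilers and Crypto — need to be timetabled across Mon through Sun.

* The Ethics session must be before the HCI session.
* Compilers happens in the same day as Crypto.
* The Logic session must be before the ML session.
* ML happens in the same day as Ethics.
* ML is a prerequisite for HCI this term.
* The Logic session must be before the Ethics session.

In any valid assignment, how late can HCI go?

Precedence pushes HCI to at least Wed.
HCI at Sun is achievable: Compilers=Mon; Crypto=Mon; Ethics=Tue; HCI=Sun; Logic=Mon; ML=Tue.

Sun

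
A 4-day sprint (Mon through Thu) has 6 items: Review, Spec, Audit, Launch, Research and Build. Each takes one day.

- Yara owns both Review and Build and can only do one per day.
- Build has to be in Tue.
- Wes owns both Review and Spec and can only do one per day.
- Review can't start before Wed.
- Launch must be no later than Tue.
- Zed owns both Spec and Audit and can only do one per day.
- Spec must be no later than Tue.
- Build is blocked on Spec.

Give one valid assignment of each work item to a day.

Spec=Mon; Review=Wed; Research=Mon; Audit=Tue; Launch=Mon; Build=Tue

Checking: Spec(Mon) before Build(Tue); Review(Wed) != Build(Tue); Spec(Mon) != Audit(Tue); Review(Wed) != Spec(Mon); Launch=Mon in [Mon,Tue]; Build=Tue in [Tue,Tue]; Spec=Mon in [Mon,Tue]; Review=Wed in [Wed,Thu].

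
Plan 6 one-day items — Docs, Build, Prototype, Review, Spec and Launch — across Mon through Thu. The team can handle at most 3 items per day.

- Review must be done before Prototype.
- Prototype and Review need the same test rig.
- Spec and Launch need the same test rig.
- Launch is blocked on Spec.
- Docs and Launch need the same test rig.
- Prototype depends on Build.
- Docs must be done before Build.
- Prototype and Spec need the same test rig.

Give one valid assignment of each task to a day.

Build -> Tue; Launch -> Tue; Spec -> Mon; Prototype -> Wed; Docs -> Mon; Review -> Mon

Checking: Build(Tue) before Prototype(Wed); Spec(Mon) before Launch(Tue); Docs(Mon) before Build(Tue); Review(Mon) before Prototype(Wed); Spec(Mon) != Launch(Tue); Prototype(Wed) != Review(Mon); Prototype(Wed) != Spec(Mon); Docs(Mon) != Launch(Tue); max 3 per day (cap 3).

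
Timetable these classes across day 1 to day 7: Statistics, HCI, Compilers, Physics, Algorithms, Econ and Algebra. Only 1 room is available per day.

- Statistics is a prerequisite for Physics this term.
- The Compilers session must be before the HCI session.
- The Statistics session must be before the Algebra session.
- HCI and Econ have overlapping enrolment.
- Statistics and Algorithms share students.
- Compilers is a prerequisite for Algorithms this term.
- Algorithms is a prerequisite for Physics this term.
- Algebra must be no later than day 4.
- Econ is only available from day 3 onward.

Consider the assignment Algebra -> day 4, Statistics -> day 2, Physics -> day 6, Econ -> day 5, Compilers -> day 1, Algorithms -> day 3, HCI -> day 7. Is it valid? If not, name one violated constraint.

Valid

Statistics and Algorithms share students — holds.
HCI and Econ have overlapping enrolment — holds.
Econ is only available from day 3 onward — holds.
Statistics is a prerequisite for Physics this term — holds.
Only 1 room is available per day — holds.
The Statistics session must be before the Algebra session — holds.
Algebra must be no later than day 4 — holds.
The Compilers session must be before the HCI session — holds.
Algorithms is a prerequisite for Physics this term — holds.
Compilers is a prerequisite for Algorithms this term — holds.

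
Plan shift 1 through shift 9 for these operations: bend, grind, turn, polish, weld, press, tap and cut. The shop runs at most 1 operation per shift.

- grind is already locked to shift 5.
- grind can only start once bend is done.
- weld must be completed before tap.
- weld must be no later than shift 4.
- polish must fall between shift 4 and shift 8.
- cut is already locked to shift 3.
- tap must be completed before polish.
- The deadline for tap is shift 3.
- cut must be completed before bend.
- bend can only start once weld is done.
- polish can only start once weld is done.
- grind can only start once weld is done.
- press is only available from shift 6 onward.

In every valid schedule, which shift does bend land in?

cut is fixed at shift 3 and must come before bend, so bend is at least shift 4.
grind is fixed at shift 5 and must come after bend, so bend is at most shift 4.
So bend must be shift 4.

shift 4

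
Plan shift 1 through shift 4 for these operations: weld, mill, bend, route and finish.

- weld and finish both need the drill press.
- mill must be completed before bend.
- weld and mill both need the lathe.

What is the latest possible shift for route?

route at shift 4 is achievable: finish -> shift 1, mill -> shift 1, weld -> shift 2, route -> shift 4, bend -> shift 2.

shift 4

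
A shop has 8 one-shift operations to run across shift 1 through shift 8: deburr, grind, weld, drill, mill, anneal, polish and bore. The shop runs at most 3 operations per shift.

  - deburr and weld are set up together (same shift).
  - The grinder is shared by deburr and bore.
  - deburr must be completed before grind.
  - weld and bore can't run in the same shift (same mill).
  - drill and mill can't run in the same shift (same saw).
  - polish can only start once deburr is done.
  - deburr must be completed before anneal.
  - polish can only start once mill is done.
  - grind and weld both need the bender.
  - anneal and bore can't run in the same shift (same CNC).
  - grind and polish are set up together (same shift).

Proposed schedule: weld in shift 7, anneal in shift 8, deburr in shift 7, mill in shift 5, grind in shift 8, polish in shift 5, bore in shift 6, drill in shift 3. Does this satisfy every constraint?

drill and mill can't run in the same shift (same saw) — holds.
polish can only start once deburr is done — violated.
deburr must be completed before anneal — holds.
The grinder is shared by deburr and bore — holds.
deburr and weld are set up together (same shift) — holds.
polish can only start once mill is done — violated.
The shop runs at most 3 operations per shift — holds.
grind and weld both need the bender — holds.
anneal and bore can't run in the same shift (same CNC) — holds.
weld and bore can't run in the same shift (same mill) — holds.
grind and polish are set up together (same shift) — violated.
deburr must be completed before grind — holds.

No — it violates: grind and polish are set up together (same shift)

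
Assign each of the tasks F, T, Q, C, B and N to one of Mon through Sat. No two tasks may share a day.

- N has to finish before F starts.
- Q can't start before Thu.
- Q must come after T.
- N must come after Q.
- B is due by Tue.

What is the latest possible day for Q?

Thu

Q is available from Thu; downstream work caps Q at Thu.
Q at Thu is achievable: Q -> Thu, T -> Tue, B -> Mon, N -> Fri, F -> Sat, C -> Wed.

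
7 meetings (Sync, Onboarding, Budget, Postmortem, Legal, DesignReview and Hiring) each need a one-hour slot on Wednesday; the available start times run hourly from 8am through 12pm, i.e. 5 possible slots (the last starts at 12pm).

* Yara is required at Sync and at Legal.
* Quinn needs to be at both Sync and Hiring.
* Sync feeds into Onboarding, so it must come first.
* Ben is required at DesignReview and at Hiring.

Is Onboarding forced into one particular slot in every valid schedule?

Onboarding can be 9am (e.g. Budget=8am; Onboarding=9am; Hiring=9am; DesignReview=8am; Sync=8am; Legal=9am; Postmortem=8am) or 10am (e.g. Sync in 8am; Budget in 8am; Hiring in 9am; Onboarding in 10am; Postmortem in 8am; Legal in 9am; DesignReview in 8am).

No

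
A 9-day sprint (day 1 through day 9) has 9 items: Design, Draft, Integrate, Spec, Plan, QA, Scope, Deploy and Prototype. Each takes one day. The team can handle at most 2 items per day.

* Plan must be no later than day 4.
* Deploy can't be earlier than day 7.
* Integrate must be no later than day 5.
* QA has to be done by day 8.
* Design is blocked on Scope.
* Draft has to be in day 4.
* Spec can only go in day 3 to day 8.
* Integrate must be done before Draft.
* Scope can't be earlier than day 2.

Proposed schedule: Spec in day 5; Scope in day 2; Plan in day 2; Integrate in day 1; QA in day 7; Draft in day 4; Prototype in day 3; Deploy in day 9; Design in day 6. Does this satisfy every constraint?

Yes

The team can handle at most 2 items per day — holds.
Integrate must be done before Draft — holds.
Spec can only go in day 3 to day 8 — holds.
Scope can't be earlier than day 2 — holds.
Deploy can't be earlier than day 7 — holds.
Design is blocked on Scope — holds.
Draft has to be in day 4 — holds.
QA has to be done by day 8 — holds.
Integrate must be no later than day 5 — holds.
Plan must be no later than day 4 — holds.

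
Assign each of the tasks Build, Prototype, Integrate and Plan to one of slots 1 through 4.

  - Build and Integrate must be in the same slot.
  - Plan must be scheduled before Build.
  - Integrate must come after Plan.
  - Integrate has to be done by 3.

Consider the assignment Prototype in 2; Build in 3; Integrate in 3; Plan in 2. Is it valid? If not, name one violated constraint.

Integrate must come after Plan — holds.
Build and Integrate must be in the same slot — holds.
Plan must be scheduled before Build — holds.
Integrate has to be done by 3 — holds.

Yes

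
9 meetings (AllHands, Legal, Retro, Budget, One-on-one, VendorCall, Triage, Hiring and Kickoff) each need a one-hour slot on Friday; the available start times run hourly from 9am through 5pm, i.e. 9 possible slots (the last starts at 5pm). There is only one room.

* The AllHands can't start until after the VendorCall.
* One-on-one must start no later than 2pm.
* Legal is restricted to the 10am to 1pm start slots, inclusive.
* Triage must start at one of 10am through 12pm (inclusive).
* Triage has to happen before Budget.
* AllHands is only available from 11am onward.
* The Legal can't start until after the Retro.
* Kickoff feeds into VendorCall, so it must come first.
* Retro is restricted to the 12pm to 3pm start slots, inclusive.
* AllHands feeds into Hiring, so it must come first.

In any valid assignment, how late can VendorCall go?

Precedence pushes VendorCall to at least 10am; downstream work caps VendorCall at 3pm.
VendorCall at 3pm is achievable: One-on-one -> 9am, Hiring -> 5pm, Kickoff -> 2pm, Budget -> 11am, VendorCall -> 3pm, Legal -> 1pm, Retro -> 12pm, Triage -> 10am, AllHands -> 4pm.

3pm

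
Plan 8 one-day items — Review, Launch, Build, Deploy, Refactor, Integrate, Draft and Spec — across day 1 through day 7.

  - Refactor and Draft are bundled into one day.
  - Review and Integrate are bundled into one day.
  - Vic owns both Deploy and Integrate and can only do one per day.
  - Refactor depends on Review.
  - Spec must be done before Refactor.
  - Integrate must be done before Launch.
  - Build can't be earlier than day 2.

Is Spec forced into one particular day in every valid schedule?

Spec can be day 1 (e.g. Spec -> day 1; Refactor -> day 2; Integrate -> day 1; Build -> day 2; Deploy -> day 2; Draft -> day 2; Review -> day 1; Launch -> day 2) or day 2 (e.g. Integrate in day 1, Review in day 1, Deploy in day 2, Spec in day 2, Refactor in day 3, Build in day 2, Draft in day 3, Launch in day 2).

No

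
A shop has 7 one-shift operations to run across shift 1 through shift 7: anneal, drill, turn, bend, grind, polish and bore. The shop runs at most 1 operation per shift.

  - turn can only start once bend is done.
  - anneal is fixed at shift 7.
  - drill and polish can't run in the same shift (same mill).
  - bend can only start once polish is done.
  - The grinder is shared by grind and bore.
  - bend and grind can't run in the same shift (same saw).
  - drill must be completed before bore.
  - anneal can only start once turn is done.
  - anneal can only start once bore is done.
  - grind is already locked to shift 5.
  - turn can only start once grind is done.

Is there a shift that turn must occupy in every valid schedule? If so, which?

shift 6

grind is fixed at shift 5 and must come before turn, so turn is at least shift 6.
anneal is fixed at shift 7 and must come after turn, so turn is at most shift 6.
So turn must be shift 6.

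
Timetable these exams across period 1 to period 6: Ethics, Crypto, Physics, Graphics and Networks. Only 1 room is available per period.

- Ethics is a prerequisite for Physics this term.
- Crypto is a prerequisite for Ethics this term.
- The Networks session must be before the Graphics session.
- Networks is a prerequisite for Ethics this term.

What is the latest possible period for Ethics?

Precedence pushes Ethics to at least period 2; downstream work caps Ethics at period 5.
Ethics at period 5 is achievable: Ethics=period 5, Physics=period 6, Crypto=period 2, Networks=period 1, Graphics=period 3.

period 5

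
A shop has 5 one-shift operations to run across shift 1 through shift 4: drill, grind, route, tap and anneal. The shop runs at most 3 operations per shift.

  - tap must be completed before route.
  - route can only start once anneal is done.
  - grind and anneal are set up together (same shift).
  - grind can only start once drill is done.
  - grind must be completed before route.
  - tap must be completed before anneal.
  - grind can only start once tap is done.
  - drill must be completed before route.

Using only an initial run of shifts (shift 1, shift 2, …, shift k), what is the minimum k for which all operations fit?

3 shifts

The precedence chain requires at least 3 distinct shifts.
With at most 3 per shift and 5 operations, at least 2 shifts are needed.
3 works (last occupied shift: shift 3): for example anneal=shift 2, drill=shift 1, route=shift 3, tap=shift 1, grind=shift 2.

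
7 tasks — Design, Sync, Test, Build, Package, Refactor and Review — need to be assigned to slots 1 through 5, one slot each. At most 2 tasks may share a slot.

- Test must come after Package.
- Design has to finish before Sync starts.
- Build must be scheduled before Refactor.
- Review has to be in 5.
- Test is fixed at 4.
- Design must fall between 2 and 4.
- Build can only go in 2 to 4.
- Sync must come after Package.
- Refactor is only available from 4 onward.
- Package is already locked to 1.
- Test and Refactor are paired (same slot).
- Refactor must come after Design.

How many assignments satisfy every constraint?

6

Splitting on Design: it can be 2 (4), 3 (2). Listing each branch's schedules as (Sync, Test, Build, Package, Refactor, Review):
Design=2: (3,4,2,1,4,5) (3,4,3,1,4,5) (5,4,2,1,4,5) (5,4,3,1,4,5) — 4.
Design=3: (5,4,2,1,4,5) (5,4,3,1,4,5) — 2.
Summing: 4 + 2 = 6.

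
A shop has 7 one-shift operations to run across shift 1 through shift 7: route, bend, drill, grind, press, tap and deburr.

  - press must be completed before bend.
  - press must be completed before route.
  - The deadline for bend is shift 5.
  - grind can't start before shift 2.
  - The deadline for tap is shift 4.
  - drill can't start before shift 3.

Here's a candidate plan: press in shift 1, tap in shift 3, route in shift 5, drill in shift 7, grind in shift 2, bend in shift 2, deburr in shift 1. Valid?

Yes

The deadline for bend is shift 5 — holds.
drill can't start before shift 3 — holds.
press must be completed before route — holds.
press must be completed before bend — holds.
grind can't start before shift 2 — holds.
The deadline for tap is shift 4 — holds.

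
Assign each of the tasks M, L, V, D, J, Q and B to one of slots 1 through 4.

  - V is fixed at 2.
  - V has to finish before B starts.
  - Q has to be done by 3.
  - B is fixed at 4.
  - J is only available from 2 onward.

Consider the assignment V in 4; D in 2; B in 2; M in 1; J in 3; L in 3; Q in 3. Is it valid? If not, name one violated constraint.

Q has to be done by 3 — holds.
V is fixed at 2 — violated.
J is only available from 2 onward — holds.
V has to finish before B starts — violated.
B is fixed at 4 — violated.

No — it violates: V has to finish before B starts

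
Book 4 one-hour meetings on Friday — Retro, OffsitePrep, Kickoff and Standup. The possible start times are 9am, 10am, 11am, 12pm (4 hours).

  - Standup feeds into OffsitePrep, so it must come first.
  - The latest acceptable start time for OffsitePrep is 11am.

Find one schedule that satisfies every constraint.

Kickoff=9am, Standup=9am, Retro=9am, OffsitePrep=10am

Checking: Standup(9am) before OffsitePrep(10am); OffsitePrep=10am in [9am,11am].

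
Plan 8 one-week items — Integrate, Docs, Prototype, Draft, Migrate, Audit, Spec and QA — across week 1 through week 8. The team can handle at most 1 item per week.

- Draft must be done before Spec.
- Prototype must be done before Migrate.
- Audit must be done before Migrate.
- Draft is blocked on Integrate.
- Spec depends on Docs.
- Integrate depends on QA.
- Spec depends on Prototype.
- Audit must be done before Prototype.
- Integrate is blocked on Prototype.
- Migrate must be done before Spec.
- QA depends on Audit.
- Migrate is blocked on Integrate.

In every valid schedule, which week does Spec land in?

Precedence pushes Spec to at least week 5.
So Spec is pinned to week 8.

week 8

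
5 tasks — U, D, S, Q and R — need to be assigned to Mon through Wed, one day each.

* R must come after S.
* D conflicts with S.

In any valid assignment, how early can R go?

Tue

Precedence pushes R to at least Tue.
R at Tue is achievable: U -> Mon, S -> Mon, Q -> Mon, R -> Tue, D -> Tue.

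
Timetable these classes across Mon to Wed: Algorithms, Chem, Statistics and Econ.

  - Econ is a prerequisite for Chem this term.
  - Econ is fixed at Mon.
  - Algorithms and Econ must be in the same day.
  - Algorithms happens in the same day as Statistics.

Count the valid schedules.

2

Enumerating: Chem -> Tue; Statistics -> Mon; Econ -> Mon; Algorithms -> Mon | Econ in Mon; Algorithms in Mon; Chem in Wed; Statistics in Mon.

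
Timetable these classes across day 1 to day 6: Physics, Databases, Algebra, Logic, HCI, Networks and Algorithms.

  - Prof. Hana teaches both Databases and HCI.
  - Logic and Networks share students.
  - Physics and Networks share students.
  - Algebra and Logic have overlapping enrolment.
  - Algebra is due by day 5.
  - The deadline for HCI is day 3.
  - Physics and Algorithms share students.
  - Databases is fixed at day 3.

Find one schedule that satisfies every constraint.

Databases -> day 3, Networks -> day 3, Logic -> day 2, Algebra -> day 1, Physics -> day 1, HCI -> day 1, Algorithms -> day 2

Checking: Databases(day 3) != HCI(day 1); Physics(day 1) != Algorithms(day 2); Physics(day 1) != Networks(day 3); Algebra(day 1) != Logic(day 2); Logic(day 2) != Networks(day 3); Algebra=day 1 in [day 1,day 5]; Databases=day 3 in [day 3,day 3]; HCI=day 1 in [day 1,day 3].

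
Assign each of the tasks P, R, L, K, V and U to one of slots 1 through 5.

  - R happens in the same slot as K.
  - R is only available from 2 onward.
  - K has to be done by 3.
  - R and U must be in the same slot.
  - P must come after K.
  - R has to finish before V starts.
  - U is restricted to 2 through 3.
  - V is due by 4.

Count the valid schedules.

Splitting on P: it can be 3 (10), 4 (15), 5 (15). Listing each branch's schedules as (R, L, K, V, U):
P=3: (2,1,2,3,2) (2,1,2,4,2) (2,2,2,3,2) (2,2,2,4,2) (2,3,2,3,2) (2,3,2,4,2) (2,4,2,3,2) (2,4,2,4,2) (2,5,2,3,2) (2,5,2,4,2) — 10.
P=4: (2,1,2,3,2) (2,1,2,4,2) (2,2,2,3,2) (2,2,2,4,2) (2,3,2,3,2) (2,3,2,4,2) (2,4,2,3,2) (2,4,2,4,2) (2,5,2,3,2) (2,5,2,4,2) (3,1,3,4,3) (3,2,3,4,3) (3,3,3,4,3) (3,4,3,4,3) (3,5,3,4,3) — 15.
P=5: (2,1,2,3,2) (2,1,2,4,2) (2,2,2,3,2) (2,2,2,4,2) (2,3,2,3,2) (2,3,2,4,2) (2,4,2,3,2) (2,4,2,4,2) (2,5,2,3,2) (2,5,2,4,2) (3,1,3,4,3) (3,2,3,4,3) (3,3,3,4,3) (3,4,3,4,3) (3,5,3,4,3) — 15.
Summing: 10 + 15 + 15 = 40.

40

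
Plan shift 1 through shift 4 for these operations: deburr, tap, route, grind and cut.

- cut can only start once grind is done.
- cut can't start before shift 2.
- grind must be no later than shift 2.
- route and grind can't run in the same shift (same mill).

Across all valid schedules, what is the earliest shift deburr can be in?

shift 1

deburr at shift 1 is achievable: cut in shift 2, grind in shift 1, deburr in shift 1, tap in shift 1, route in shift 2.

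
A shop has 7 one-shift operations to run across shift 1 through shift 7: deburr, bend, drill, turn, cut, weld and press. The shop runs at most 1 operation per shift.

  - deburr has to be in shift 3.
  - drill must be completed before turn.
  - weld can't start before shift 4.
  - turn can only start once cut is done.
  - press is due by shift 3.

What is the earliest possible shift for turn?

Precedence pushes turn to at least shift 2.
turn at shift 5 is achievable: weld -> shift 6; drill -> shift 2; deburr -> shift 3; turn -> shift 5; press -> shift 1; bend -> shift 7; cut -> shift 4.
Nothing earlier works — the capacity limit rule out every shift before shift 5.

shift 5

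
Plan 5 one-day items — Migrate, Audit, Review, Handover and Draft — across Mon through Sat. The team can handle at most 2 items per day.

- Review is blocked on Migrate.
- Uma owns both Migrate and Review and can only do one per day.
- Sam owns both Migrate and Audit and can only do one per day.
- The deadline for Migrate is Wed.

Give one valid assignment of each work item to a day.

Review in Tue, Handover in Mon, Draft in Wed, Migrate in Mon, Audit in Tue

Checking: Migrate(Mon) before Review(Tue); Migrate(Mon) != Audit(Tue); Migrate(Mon) != Review(Tue); Migrate=Mon in [Mon,Wed]; max 2 per day (cap 2).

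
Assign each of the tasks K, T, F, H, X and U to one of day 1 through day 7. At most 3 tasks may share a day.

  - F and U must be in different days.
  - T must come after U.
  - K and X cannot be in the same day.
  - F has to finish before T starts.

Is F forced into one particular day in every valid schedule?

F can be day 1 (e.g. U=day 2, K=day 1, X=day 2, H=day 1, T=day 3, F=day 1) or day 2 (e.g. X in day 2, F in day 2, K in day 1, U in day 1, H in day 1, T in day 3).

No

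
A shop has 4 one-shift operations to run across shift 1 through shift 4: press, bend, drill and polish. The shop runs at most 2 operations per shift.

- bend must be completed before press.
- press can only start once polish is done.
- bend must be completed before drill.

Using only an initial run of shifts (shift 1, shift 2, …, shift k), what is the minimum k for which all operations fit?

The precedence chain requires at least 2 distinct shifts.
With at most 2 per shift and 4 operations, at least 2 shifts are needed.
2 works (last occupied shift: shift 2): for example polish in shift 1, drill in shift 2, bend in shift 1, press in shift 2.

2 shifts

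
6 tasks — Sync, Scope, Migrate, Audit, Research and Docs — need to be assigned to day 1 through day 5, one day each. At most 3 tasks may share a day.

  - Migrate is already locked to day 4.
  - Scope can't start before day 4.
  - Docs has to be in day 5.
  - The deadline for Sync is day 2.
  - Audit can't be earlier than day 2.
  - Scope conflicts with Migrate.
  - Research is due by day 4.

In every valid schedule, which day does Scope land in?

day 5

Scope's window is day 4–day 5.
Migrate is fixed at day 4, and Scope can't share a day with Migrate.
So Scope must be day 5.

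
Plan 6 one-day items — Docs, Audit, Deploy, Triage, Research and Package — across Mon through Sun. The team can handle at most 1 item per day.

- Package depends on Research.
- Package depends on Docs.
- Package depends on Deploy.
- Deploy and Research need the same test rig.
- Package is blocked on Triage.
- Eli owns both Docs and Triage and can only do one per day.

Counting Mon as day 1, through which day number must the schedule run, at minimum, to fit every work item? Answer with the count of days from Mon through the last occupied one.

6 days

The precedence chain requires at least 2 distinct days.
With at most 1 per day and 6 work items, at least 6 days are needed.
6 works (last occupied day: Sat): for example Docs=Mon, Audit=Sat, Deploy=Tue, Package=Fri, Triage=Wed, Research=Thu.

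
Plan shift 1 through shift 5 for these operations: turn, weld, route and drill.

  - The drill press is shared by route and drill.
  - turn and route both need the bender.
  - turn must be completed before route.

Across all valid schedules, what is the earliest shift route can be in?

Precedence pushes route to at least shift 2.
route at shift 2 is achievable: turn in shift 1; weld in shift 1; route in shift 2; drill in shift 1.

shift 2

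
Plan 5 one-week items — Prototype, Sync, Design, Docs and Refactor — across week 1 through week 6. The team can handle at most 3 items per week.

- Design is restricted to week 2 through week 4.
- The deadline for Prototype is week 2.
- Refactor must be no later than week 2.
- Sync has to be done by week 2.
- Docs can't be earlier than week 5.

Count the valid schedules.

46

Splitting on Prototype: it can be week 1 (24), week 2 (22). Listing each branch's schedules as (Sync, Design, Docs, Refactor) by week number:
Prototype=week 1: (1,2,5,1) (1,2,5,2) (1,2,6,1) (1,2,6,2) (1,3,5,1) (1,3,5,2) (1,3,6,1) (1,3,6,2) (1,4,5,1) (1,4,5,2) (1,4,6,1) (1,4,6,2) (2,2,5,1) (2,2,5,2) (2,2,6,1) (2,2,6,2) (2,3,5,1) (2,3,5,2) (2,3,6,1) (2,3,6,2) (2,4,5,1) (2,4,5,2) (2,4,6,1) (2,4,6,2) — 24.
Prototype=week 2: (1,2,5,1) (1,2,5,2) (1,2,6,1) (1,2,6,2) (1,3,5,1) (1,3,5,2) (1,3,6,1) (1,3,6,2) (1,4,5,1) (1,4,5,2) (1,4,6,1) (1,4,6,2) (2,2,5,1) (2,2,6,1) (2,3,5,1) (2,3,5,2) (2,3,6,1) (2,3,6,2) (2,4,5,1) (2,4,5,2) (2,4,6,1) (2,4,6,2) — 22.
Summing: 24 + 22 = 46.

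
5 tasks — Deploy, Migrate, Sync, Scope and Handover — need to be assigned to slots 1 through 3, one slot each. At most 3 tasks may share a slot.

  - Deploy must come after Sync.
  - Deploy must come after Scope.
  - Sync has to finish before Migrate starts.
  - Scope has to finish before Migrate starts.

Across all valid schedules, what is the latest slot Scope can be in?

2

Downstream work caps Scope at 2.
Scope at 2 is achievable: Scope in 2, Migrate in 3, Sync in 1, Handover in 1, Deploy in 3.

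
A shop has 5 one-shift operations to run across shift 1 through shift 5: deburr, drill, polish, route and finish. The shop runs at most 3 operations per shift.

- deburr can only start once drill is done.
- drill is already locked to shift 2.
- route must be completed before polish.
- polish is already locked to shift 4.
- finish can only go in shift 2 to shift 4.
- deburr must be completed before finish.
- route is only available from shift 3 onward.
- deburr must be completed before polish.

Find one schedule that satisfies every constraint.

route=shift 3, drill=shift 2, finish=shift 4, deburr=shift 3, polish=shift 4

Checking: deburr(shift 3) before finish(shift 4); route(shift 3) before polish(shift 4); deburr(shift 3) before polish(shift 4); drill(shift 2) before deburr(shift 3); polish=shift 4 in [shift 4,shift 4]; route=shift 3 in [shift 3,shift 5]; finish=shift 4 in [shift 2,shift 4]; drill=shift 2 in [shift 2,shift 2]; max 2 per shift (cap 3).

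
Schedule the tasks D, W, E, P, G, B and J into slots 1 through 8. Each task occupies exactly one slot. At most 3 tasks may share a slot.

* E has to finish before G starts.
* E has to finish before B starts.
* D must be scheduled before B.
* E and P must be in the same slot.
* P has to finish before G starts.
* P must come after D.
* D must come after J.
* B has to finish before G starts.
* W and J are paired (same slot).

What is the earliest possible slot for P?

Precedence pushes P to at least 3; P must be in the same slot as E, which can't be after 6, so P is at most 6.
P at 3 is achievable: W -> 1; E -> 3; P -> 3; G -> 5; J -> 1; B -> 4; D -> 2.

3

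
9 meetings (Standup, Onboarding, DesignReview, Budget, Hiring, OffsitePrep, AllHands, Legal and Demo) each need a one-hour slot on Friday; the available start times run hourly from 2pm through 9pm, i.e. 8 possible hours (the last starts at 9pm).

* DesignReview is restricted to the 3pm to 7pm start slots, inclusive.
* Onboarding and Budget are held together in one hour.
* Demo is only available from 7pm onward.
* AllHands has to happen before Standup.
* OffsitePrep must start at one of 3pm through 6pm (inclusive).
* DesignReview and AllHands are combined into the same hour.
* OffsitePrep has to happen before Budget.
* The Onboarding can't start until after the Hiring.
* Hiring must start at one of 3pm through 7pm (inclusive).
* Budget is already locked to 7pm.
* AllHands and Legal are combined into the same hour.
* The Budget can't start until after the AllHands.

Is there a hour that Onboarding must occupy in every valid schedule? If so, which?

Onboarding must be in the same hour as Budget, which can't be before 7pm, so Onboarding is at least 7pm; Onboarding must be in the same hour as Budget, which can't be after 7pm, so Onboarding is at most 7pm.
So Onboarding is pinned to 7pm.

7pm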